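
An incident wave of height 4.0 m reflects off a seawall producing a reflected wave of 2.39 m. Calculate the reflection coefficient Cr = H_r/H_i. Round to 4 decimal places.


Cr = H_r / H_i
Cr = 2.39 / 4.0
Cr = 0.5975

0.5975


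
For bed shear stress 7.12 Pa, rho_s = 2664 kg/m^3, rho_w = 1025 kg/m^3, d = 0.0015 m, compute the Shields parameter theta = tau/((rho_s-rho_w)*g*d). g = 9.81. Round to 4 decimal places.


theta = tau / ((rho_s - rho_w) * g * d)
rho_s - rho_w = 2664 - 1025 = 1639
Denominator = 1639 * 9.81 * 0.0015 = 24.117885
theta = 7.12 / 24.117885
theta = 0.2952

0.2952


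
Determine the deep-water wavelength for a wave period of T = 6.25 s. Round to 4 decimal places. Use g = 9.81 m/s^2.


L0 = g * T^2 / (2 * pi)
L0 = 9.81 * 6.25^2 / (2 * pi)
L0 = 9.81 * 39.0625 / 6.28319
L0 = 383.2031 / 6.28319
L0 = 60.9887 m

60.9887


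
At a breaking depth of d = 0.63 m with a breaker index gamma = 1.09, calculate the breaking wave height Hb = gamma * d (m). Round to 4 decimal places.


Hb = gamma * d
Hb = 1.09 * 0.63
Hb = 0.6867 m

0.6867


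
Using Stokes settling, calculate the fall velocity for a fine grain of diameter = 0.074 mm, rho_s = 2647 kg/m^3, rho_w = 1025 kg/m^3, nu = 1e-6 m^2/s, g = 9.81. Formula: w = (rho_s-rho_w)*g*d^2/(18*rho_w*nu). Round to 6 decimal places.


w = (rho_s - rho_w) * g * d^2 / (18 * rho_w * nu)
d = 0.074 mm = 0.000074 m
rho_s - rho_w = 2647 - 1025 = 1622
Numerator = 1622 * 9.81 * (0.000074)^2 = 0.000087133126
Denominator = 18 * 1025 * 1e-6 = 0.018450
w = 0.004723 m/s

0.004723


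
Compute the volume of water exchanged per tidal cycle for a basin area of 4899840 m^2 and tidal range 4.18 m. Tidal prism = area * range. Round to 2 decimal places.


Tidal prism = Area * Tidal range
P = 4899840 * 4.18
P = 20481331.20 m^3

20481331.20


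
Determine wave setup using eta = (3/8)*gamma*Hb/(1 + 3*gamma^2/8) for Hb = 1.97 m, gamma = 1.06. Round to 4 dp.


eta = (3/8) * gamma * Hb / (1 + 3*gamma^2/8)
Numerator = (3/8) * 1.06 * 1.97 = 0.783075
Denominator = 1 + 3*1.06^2/8 = 1 + 0.421350 = 1.421350
eta = 0.783075 / 1.421350
eta = 0.5509 m

0.5509


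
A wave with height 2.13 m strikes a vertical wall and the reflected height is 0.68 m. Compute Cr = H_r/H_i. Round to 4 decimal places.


Cr = H_r / H_i
Cr = 0.68 / 2.13
Cr = 0.3192

0.3192


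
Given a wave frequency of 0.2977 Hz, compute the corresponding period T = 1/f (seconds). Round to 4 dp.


T = 1 / f
T = 1 / 0.2977
T = 3.3591 s

3.3591


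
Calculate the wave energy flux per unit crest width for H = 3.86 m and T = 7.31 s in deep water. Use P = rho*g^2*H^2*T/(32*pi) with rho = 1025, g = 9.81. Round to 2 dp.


P = rho * g^2 * H^2 * T / (32 * pi)
P = 1025 * 9.81^2 * 3.86^2 * 7.31 / (32 * pi)
P = 1025 * 96.2361 * 14.8996 * 7.31 / 100.53096
P = 106869.56 W/m

106869.56


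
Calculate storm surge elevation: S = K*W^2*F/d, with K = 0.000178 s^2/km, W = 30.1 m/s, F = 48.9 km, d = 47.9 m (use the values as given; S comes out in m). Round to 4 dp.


S = K * W^2 * F / d
W^2 = 30.1^2 = 906.01
S = 0.000178 * 906.01 * 48.9 / 47.9
Numerator = 0.000178 * 906.01 * 48.9 = 7.886092
S = 7.886092 / 47.9 = 0.1646 m

0.1646


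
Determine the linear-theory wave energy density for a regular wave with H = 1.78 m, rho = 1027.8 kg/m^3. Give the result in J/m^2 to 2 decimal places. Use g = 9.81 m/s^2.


E = (1/8) * rho * g * H^2
E = (1/8) * 1027.8 * 9.81 * 1.78^2
E = 0.125 * 1027.8 * 9.81 * 3.1684
E = 3993.26 J/m^2

3993.26


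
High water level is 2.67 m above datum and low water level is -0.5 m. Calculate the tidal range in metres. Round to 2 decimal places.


Tidal range = High water - Low water
Tidal range = 2.67 - (-0.5)
Tidal range = 3.17 m

3.17


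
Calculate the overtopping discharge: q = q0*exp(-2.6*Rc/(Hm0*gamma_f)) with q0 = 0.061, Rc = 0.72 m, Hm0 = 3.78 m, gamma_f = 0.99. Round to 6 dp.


q = q0 * exp(-2.6 * Rc / (Hm0 * gamma_f))
Exponent = -2.6 * 0.72 / (3.78 * 0.99)
= -2.6 * 0.72 / 3.7422
= -0.500241
exp(-0.500241) = 0.606385
q = 0.061 * 0.606385
q = 0.036989 m^3/s/m

0.036989


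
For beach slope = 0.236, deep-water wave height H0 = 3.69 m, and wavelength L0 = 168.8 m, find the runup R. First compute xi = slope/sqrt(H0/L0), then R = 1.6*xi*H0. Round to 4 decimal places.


xi = slope / sqrt(H0/L0)
H0/L0 = 3.69/168.8 = 0.021860
sqrt(0.021860) = 0.147852
xi = 0.236 / 0.147852 = 1.596192
R = 1.6 * xi * H0 = 1.6 * 1.596192 * 3.69
R = 9.4239 m

9.4239


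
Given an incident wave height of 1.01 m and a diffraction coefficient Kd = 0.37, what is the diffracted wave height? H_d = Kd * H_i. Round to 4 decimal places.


H_d = Kd * H_i
H_d = 0.37 * 1.01
H_d = 0.3737 m

0.3737


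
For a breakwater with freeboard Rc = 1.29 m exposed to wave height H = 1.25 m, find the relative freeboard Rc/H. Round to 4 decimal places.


Relative freeboard = Rc / H
= 1.29 / 1.25
= 1.0320

1.0320


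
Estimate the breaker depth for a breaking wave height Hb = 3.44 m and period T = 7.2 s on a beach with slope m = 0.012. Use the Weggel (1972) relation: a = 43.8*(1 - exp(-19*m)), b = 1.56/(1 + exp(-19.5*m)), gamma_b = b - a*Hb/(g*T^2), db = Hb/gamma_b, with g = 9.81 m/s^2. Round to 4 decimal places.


a = 43.8 * (1 - exp(-19 * m))
exp(-19 * 0.012) = exp(-0.2280) = 0.796124
a = 43.8 * (1 - 0.796124) = 8.929757
b = 1.56 / (1 + exp(-19.5 * m))
exp(-19.5 * 0.012) = exp(-0.2340) = 0.791362
b = 1.56 / (1 + 0.791362) = 0.870846
Hb / (g * T^2) = 3.44 / (9.81 * 7.2^2) = 3.44 / 508.5504 = 0.00676432
gamma_b = b - a * Hb/(g*T^2) = 0.870846 - 8.929757 * 0.00676432 = 0.810442
db = Hb / gamma_b = 3.44 / 0.810442
db = 4.2446 m

4.2446


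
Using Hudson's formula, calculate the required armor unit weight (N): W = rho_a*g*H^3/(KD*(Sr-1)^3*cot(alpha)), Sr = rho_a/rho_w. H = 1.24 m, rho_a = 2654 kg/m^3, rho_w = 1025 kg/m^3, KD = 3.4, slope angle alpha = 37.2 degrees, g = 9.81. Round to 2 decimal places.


Sr = rho_a / rho_w = 2654 / 1025 = 2.589268
(Sr - 1) = 1.589268
(Sr - 1)^3 = 4.014132
cot(37.2) = 1 / tan(37.2) = 1 / 0.759041 = 1.317451
Numerator = 2654 * 9.81 * 1.24^3 = 49640.3667
Denominator = 3.4 * 4.014132 * 1.317451 = 17.980641
W = 49640.3667 / 17.980641
W = 2760.77 N

2760.77


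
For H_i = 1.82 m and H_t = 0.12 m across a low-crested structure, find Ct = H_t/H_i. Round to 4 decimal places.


Ct = H_t / H_i
Ct = 0.12 / 1.82
Ct = 0.0659

0.0659


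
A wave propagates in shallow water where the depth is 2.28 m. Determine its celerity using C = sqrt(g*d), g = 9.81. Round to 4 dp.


Using the shallow-water approximation:
C = sqrt(g * d) = sqrt(9.81 * 2.28)
C = sqrt(22.3668)
C = 4.7294 m/s

4.7294


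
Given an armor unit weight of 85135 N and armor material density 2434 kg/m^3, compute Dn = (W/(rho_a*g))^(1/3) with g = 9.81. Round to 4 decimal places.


V = W / (rho_a * g)
V = 85135 / (2434 * 9.81)
V = 85135 / 23877.54
V = 3.565485 m^3
Dn = V^(1/3) = 3.565485^(1/3)
Dn = 1.5277 m

1.5277


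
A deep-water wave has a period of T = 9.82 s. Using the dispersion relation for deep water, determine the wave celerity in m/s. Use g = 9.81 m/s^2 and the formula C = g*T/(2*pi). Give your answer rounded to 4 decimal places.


We use the deep-water celerity formula:
C = g * T / (2 * pi)
C = 9.81 * 9.82 / (2 * 3.14159...)
C = 96.334200 / 6.283185
C = 15.3321 m/s

15.3321


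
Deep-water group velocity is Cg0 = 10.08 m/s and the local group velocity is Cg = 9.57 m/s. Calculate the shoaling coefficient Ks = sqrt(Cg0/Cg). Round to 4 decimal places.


Ks = sqrt(Cg0 / Cg)
Ks = sqrt(10.08 / 9.57)
Ks = sqrt(1.0533)
Ks = 1.0263

1.0263


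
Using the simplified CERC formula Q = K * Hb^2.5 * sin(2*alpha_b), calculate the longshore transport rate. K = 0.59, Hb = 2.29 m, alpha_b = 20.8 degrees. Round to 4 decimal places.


Q = K * Hb^2.5 * sin(2 * alpha_b)
Hb^2.5 = 2.29^2.5 = 7.935763
sin(2 * 20.8) = sin(41.6) = 0.663926
Q = 0.59 * 7.935763 * 0.663926
Q = 3.1086 m^3/s

3.1086


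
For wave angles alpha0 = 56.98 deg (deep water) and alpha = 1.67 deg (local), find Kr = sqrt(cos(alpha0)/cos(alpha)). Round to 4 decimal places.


Kr = sqrt(cos(alpha0) / cos(alpha))
cos(56.98) = 0.544932
cos(1.67) = 0.999575
Kr = sqrt(0.544932 / 0.999575)
Kr = sqrt(0.545163)
Kr = 0.7384

0.7384


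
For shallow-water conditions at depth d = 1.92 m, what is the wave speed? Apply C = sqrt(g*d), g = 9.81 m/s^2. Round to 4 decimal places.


Using the shallow-water approximation:
C = sqrt(g * d) = sqrt(9.81 * 1.92)
C = sqrt(18.8352)
C = 4.3400 m/s

4.3400


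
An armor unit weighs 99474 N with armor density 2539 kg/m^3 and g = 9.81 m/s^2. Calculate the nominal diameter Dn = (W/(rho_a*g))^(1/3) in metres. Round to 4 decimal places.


V = W / (rho_a * g)
V = 99474 / (2539 * 9.81)
V = 99474 / 24907.59
V = 3.993722 m^3
Dn = V^(1/3) = 3.993722^(1/3)
Dn = 1.5866 m

1.5866


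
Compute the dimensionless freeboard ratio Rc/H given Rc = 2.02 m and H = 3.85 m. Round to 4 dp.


Relative freeboard = Rc / H
= 2.02 / 3.85
= 0.5247

0.5247


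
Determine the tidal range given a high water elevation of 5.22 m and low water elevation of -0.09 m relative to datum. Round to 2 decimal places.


Tidal range = High water - Low water
Tidal range = 5.22 - (-0.09)
Tidal range = 5.31 m

5.31


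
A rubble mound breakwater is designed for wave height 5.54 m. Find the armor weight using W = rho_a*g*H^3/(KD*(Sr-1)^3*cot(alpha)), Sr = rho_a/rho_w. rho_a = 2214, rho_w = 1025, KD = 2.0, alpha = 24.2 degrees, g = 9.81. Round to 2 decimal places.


Sr = rho_a / rho_w = 2214 / 1025 = 2.160000
(Sr - 1) = 1.160000
(Sr - 1)^3 = 1.560896
cot(24.2) = 1 / tan(24.2) = 1 / 0.449418 = 2.225101
Numerator = 2214 * 9.81 * 5.54^3 = 3692971.1773
Denominator = 2.0 * 1.560896 * 2.225101 = 6.946302
W = 3692971.1773 / 6.946302
W = 531645.62 N

531645.62


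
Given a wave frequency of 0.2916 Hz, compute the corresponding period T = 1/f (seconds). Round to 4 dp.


T = 1 / f
T = 1 / 0.2916
T = 3.4294 s

3.4294


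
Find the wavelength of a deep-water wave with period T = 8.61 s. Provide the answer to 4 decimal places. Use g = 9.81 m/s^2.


L0 = g * T^2 / (2 * pi)
L0 = 9.81 * 8.61^2 / (2 * pi)
L0 = 9.81 * 74.1321 / 6.28319
L0 = 727.2359 / 6.28319
L0 = 115.7432 m

115.7432


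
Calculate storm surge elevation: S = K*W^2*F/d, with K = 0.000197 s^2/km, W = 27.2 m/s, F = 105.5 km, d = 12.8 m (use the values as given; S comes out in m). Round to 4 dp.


S = K * W^2 * F / d
W^2 = 27.2^2 = 739.84
S = 0.000197 * 739.84 * 105.5 / 12.8
Numerator = 0.000197 * 739.84 * 105.5 = 15.376465
S = 15.376465 / 12.8 = 1.2013 m

1.2013


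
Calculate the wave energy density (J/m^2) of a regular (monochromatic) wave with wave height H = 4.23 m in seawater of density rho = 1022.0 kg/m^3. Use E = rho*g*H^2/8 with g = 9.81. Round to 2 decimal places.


E = (1/8) * rho * g * H^2
E = (1/8) * 1022.0 * 9.81 * 4.23^2
E = 0.125 * 1022.0 * 9.81 * 17.8929
E = 22423.87 J/m^2

22423.87


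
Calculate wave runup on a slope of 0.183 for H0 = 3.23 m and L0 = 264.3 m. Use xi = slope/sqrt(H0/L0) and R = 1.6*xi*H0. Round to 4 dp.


xi = slope / sqrt(H0/L0)
H0/L0 = 3.23/264.3 = 0.012221
sqrt(0.012221) = 0.110548
xi = 0.183 / 0.110548 = 1.655383
R = 1.6 * xi * H0 = 1.6 * 1.655383 * 3.23
R = 8.5550 m

8.5550


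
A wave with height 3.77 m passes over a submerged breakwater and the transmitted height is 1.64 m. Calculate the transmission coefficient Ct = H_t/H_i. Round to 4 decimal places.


Ct = H_t / H_i
Ct = 1.64 / 3.77
Ct = 0.4350

0.4350


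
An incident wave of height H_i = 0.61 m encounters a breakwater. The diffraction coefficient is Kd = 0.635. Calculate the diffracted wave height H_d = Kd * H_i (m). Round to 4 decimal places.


H_d = Kd * H_i
H_d = 0.635 * 0.61
H_d = 0.3874 m

0.3874


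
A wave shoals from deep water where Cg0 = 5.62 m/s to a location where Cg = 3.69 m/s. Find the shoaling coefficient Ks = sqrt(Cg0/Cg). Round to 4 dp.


Ks = sqrt(Cg0 / Cg)
Ks = sqrt(5.62 / 3.69)
Ks = sqrt(1.5230)
Ks = 1.2341

1.2341


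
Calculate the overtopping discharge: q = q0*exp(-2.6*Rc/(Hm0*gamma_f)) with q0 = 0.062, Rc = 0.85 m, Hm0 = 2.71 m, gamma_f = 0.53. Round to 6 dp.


q = q0 * exp(-2.6 * Rc / (Hm0 * gamma_f))
Exponent = -2.6 * 0.85 / (2.71 * 0.53)
= -2.6 * 0.85 / 1.4363
= -1.538676
exp(-1.538676) = 0.214665
q = 0.062 * 0.214665
q = 0.013309 m^3/s/m

0.013309


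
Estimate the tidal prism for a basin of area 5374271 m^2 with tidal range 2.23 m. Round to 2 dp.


Tidal prism = Area * Tidal range
P = 5374271 * 2.23
P = 11984624.33 m^3

11984624.33


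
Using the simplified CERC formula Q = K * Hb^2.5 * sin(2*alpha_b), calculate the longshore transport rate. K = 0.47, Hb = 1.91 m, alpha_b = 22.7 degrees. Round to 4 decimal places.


Q = K * Hb^2.5 * sin(2 * alpha_b)
Hb^2.5 = 1.91^2.5 = 5.041775
sin(2 * 22.7) = sin(45.4) = 0.712026
Q = 0.47 * 5.041775 * 0.712026
Q = 1.6872 m^3/s

1.6872


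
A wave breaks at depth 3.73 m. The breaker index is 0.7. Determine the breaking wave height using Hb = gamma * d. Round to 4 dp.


Hb = gamma * d
Hb = 0.7 * 3.73
Hb = 2.6110 m

2.6110


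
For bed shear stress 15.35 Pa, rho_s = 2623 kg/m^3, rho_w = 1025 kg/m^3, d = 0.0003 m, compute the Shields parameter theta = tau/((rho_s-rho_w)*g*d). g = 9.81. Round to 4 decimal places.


theta = tau / ((rho_s - rho_w) * g * d)
rho_s - rho_w = 2623 - 1025 = 1598
Denominator = 1598 * 9.81 * 0.0003 = 4.702914
theta = 15.35 / 4.702914
theta = 3.2639

3.2639


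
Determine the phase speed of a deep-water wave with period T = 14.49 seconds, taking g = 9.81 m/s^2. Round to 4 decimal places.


We use the deep-water celerity formula:
C = g * T / (2 * pi)
C = 9.81 * 14.49 / (2 * 3.14159...)
C = 142.146900 / 6.283185
C = 22.6234 m/s

22.6234


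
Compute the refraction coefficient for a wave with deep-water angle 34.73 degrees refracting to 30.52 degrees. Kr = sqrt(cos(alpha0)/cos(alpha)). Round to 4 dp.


Kr = sqrt(cos(alpha0) / cos(alpha))
cos(34.73) = 0.821846
cos(30.52) = 0.861452
Kr = sqrt(0.821846 / 0.861452)
Kr = sqrt(0.954024)
Kr = 0.9767

0.9767


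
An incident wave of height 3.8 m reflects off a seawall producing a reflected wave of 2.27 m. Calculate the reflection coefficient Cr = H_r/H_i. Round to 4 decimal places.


Cr = H_r / H_i
Cr = 2.27 / 3.8
Cr = 0.5974

0.5974


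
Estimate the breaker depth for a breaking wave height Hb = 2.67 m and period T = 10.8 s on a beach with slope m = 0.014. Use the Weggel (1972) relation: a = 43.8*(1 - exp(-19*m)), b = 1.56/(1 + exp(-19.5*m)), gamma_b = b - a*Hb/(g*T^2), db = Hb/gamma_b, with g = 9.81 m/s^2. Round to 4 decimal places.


a = 43.8 * (1 - exp(-19 * m))
exp(-19 * 0.014) = exp(-0.2660) = 0.766439
a = 43.8 * (1 - 0.766439) = 10.229966
b = 1.56 / (1 + exp(-19.5 * m))
exp(-19.5 * 0.014) = exp(-0.2730) = 0.761093
b = 1.56 / (1 + 0.761093) = 0.885814
Hb / (g * T^2) = 2.67 / (9.81 * 10.8^2) = 2.67 / 1144.2384 = 0.00233343
gamma_b = b - a * Hb/(g*T^2) = 0.885814 - 10.229966 * 0.00233343 = 0.861943
db = Hb / gamma_b = 2.67 / 0.861943
db = 3.0977 m

3.0977


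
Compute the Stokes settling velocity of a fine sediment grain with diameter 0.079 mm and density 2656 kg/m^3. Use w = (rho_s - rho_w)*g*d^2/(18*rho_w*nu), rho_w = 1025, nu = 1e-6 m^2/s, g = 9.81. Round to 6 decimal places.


w = (rho_s - rho_w) * g * d^2 / (18 * rho_w * nu)
d = 0.079 mm = 0.000079 m
rho_s - rho_w = 2656 - 1025 = 1631
Numerator = 1631 * 9.81 * (0.000079)^2 = 0.000099856687
Denominator = 18 * 1025 * 1e-6 = 0.018450
w = 0.005412 m/s

0.005412


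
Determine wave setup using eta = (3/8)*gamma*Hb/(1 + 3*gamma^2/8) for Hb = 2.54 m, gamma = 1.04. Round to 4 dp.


eta = (3/8) * gamma * Hb / (1 + 3*gamma^2/8)
Numerator = (3/8) * 1.04 * 2.54 = 0.990600
Denominator = 1 + 3*1.04^2/8 = 1 + 0.405600 = 1.405600
eta = 0.990600 / 1.405600
eta = 0.7048 m

0.7048


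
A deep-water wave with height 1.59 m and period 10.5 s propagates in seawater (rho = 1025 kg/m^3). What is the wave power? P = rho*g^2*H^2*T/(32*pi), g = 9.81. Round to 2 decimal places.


P = rho * g^2 * H^2 * T / (32 * pi)
P = 1025 * 9.81^2 * 1.59^2 * 10.5 / (32 * pi)
P = 1025 * 96.2361 * 2.5281 * 10.5 / 100.53096
P = 26046.27 W/m

26046.27


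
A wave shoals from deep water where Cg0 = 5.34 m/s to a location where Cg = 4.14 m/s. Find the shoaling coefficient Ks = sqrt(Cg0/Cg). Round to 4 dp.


Ks = sqrt(Cg0 / Cg)
Ks = sqrt(5.34 / 4.14)
Ks = sqrt(1.2899)
Ks = 1.1357

1.1357


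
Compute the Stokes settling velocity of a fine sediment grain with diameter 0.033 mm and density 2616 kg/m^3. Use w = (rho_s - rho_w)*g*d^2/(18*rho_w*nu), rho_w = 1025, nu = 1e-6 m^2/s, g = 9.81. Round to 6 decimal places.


w = (rho_s - rho_w) * g * d^2 / (18 * rho_w * nu)
d = 0.033 mm = 0.000033 m
rho_s - rho_w = 2616 - 1025 = 1591
Numerator = 1591 * 9.81 * (0.000033)^2 = 0.000016996796
Denominator = 18 * 1025 * 1e-6 = 0.018450
w = 0.000921 m/s

0.000921


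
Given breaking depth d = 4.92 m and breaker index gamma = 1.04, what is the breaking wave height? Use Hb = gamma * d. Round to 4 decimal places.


Hb = gamma * d
Hb = 1.04 * 4.92
Hb = 5.1168 m

5.1168


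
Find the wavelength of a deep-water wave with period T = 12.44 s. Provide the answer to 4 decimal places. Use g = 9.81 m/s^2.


L0 = g * T^2 / (2 * pi)
L0 = 9.81 * 12.44^2 / (2 * pi)
L0 = 9.81 * 154.7536 / 6.28319
L0 = 1518.1328 / 6.28319
L0 = 241.6183 m

241.6183


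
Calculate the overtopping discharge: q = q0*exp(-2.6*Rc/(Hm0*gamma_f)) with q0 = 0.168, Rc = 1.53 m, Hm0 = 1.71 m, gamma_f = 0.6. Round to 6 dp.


q = q0 * exp(-2.6 * Rc / (Hm0 * gamma_f))
Exponent = -2.6 * 1.53 / (1.71 * 0.6)
= -2.6 * 1.53 / 1.0260
= -3.877193
exp(-3.877193) = 0.020709
q = 0.168 * 0.020709
q = 0.003479 m^3/s/m

0.003479


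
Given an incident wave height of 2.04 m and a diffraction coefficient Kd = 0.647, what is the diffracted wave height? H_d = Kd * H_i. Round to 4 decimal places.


H_d = Kd * H_i
H_d = 0.647 * 2.04
H_d = 1.3199 m

1.3199


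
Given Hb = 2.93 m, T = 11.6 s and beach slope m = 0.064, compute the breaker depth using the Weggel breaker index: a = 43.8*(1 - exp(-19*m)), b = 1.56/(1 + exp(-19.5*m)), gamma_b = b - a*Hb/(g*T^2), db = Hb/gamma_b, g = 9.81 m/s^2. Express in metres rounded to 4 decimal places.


a = 43.8 * (1 - exp(-19 * m))
exp(-19 * 0.064) = exp(-1.2160) = 0.296413
a = 43.8 * (1 - 0.296413) = 30.817091
b = 1.56 / (1 + exp(-19.5 * m))
exp(-19.5 * 0.064) = exp(-1.2480) = 0.287078
b = 1.56 / (1 + 0.287078) = 1.212047
Hb / (g * T^2) = 2.93 / (9.81 * 11.6^2) = 2.93 / 1320.0336 = 0.00221964
gamma_b = b - a * Hb/(g*T^2) = 1.212047 - 30.817091 * 0.00221964 = 1.143645
db = Hb / gamma_b = 2.93 / 1.143645
db = 2.5620 m

2.5620


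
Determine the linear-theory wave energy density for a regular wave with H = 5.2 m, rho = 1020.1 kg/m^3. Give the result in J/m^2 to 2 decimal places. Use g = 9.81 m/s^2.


E = (1/8) * rho * g * H^2
E = (1/8) * 1020.1 * 9.81 * 5.2^2
E = 0.125 * 1020.1 * 9.81 * 27.0400
E = 33824.27 J/m^2

33824.27


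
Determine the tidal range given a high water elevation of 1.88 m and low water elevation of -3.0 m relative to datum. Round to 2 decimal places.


Tidal range = High water - Low water
Tidal range = 1.88 - (-3.0)
Tidal range = 4.88 m

4.88


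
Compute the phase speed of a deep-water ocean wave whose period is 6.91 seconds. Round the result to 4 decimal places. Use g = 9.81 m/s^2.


We use the deep-water celerity formula:
C = g * T / (2 * pi)
C = 9.81 * 6.91 / (2 * 3.14159...)
C = 67.787100 / 6.283185
C = 10.7887 m/s

10.7887


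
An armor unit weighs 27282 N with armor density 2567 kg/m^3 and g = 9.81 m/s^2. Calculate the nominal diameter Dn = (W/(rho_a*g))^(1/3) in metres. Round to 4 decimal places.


V = W / (rho_a * g)
V = 27282 / (2567 * 9.81)
V = 27282 / 25182.27
V = 1.083381 m^3
Dn = V^(1/3) = 1.083381^(1/3)
Dn = 1.0271 m

1.0271


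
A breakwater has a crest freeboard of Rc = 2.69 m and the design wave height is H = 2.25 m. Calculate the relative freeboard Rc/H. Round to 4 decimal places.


Relative freeboard = Rc / H
= 2.69 / 2.25
= 1.1956

1.1956


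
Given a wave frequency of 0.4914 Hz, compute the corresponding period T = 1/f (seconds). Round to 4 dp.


T = 1 / f
T = 1 / 0.4914
T = 2.0350 s

2.0350


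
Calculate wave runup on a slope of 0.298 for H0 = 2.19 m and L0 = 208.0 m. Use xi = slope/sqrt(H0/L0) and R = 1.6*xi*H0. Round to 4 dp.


xi = slope / sqrt(H0/L0)
H0/L0 = 2.19/208.0 = 0.010529
sqrt(0.010529) = 0.102610
xi = 0.298 / 0.102610 = 2.904196
R = 1.6 * xi * H0 = 1.6 * 2.904196 * 2.19
R = 10.1763 m

10.1763


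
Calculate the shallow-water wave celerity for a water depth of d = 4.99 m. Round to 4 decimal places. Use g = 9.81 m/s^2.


Using the shallow-water approximation:
C = sqrt(g * d) = sqrt(9.81 * 4.99)
C = sqrt(48.9519)
C = 6.9966 m/s

6.9966


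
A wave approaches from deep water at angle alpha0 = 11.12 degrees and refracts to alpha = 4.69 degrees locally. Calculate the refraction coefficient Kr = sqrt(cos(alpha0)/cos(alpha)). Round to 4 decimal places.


Kr = sqrt(cos(alpha0) / cos(alpha))
cos(11.12) = 0.981225
cos(4.69) = 0.996652
Kr = sqrt(0.981225 / 0.996652)
Kr = sqrt(0.984522)
Kr = 0.9922

0.9922


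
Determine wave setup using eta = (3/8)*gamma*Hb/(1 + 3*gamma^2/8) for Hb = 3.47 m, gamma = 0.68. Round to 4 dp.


eta = (3/8) * gamma * Hb / (1 + 3*gamma^2/8)
Numerator = (3/8) * 0.68 * 3.47 = 0.884850
Denominator = 1 + 3*0.68^2/8 = 1 + 0.173400 = 1.173400
eta = 0.884850 / 1.173400
eta = 0.7541 m

0.7541


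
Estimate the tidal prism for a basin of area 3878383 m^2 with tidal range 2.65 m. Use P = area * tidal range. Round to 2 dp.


Tidal prism = Area * Tidal range
P = 3878383 * 2.65
P = 10277714.95 m^3

10277714.95


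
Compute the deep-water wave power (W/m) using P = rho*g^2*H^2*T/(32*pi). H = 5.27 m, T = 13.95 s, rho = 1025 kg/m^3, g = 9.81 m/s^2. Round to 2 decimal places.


P = rho * g^2 * H^2 * T / (32 * pi)
P = 1025 * 9.81^2 * 5.27^2 * 13.95 / (32 * pi)
P = 1025 * 96.2361 * 27.7729 * 13.95 / 100.53096
P = 380152.16 W/m

380152.16


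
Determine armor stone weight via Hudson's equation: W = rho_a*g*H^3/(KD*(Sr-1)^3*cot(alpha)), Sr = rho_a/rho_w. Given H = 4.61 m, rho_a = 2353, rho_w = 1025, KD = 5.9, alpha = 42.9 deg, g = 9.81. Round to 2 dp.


Sr = rho_a / rho_w = 2353 / 1025 = 2.295610
(Sr - 1) = 1.295610
(Sr - 1)^3 = 2.174817
cot(42.9) = 1 / tan(42.9) = 1 / 0.929257 = 1.076128
Numerator = 2353 * 9.81 * 4.61^3 = 2261484.9960
Denominator = 5.9 * 2.174817 * 1.076128 = 13.808250
W = 2261484.9960 / 13.808250
W = 163777.81 N

163777.81


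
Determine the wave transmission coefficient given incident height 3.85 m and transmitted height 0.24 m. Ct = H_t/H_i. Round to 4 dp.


Ct = H_t / H_i
Ct = 0.24 / 3.85
Ct = 0.0623

0.0623


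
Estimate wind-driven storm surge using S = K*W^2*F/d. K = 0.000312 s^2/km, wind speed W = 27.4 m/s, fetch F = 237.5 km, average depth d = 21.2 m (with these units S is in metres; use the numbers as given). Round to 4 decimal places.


S = K * W^2 * F / d
W^2 = 27.4^2 = 750.76
S = 0.000312 * 750.76 * 237.5 / 21.2
Numerator = 0.000312 * 750.76 * 237.5 = 55.631316
S = 55.631316 / 21.2 = 2.6241 m

2.6241


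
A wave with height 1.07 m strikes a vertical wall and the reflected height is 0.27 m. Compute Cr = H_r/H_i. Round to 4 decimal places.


Cr = H_r / H_i
Cr = 0.27 / 1.07
Cr = 0.2523

0.2523


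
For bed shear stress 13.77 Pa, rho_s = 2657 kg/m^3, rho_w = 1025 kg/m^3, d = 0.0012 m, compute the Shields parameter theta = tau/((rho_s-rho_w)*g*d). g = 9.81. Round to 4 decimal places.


theta = tau / ((rho_s - rho_w) * g * d)
rho_s - rho_w = 2657 - 1025 = 1632
Denominator = 1632 * 9.81 * 0.0012 = 19.211904
theta = 13.77 / 19.211904
theta = 0.7167

0.7167


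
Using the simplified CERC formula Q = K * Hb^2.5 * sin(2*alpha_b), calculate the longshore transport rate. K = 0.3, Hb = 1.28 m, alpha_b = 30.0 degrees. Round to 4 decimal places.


Q = K * Hb^2.5 * sin(2 * alpha_b)
Hb^2.5 = 1.28^2.5 = 1.853638
sin(2 * 30.0) = sin(60.0) = 0.866025
Q = 0.3 * 1.853638 * 0.866025
Q = 0.4816 m^3/s

0.4816


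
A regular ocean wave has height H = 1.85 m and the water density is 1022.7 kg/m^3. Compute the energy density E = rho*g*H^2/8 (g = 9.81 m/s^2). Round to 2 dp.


E = (1/8) * rho * g * H^2
E = (1/8) * 1022.7 * 9.81 * 1.85^2
E = 0.125 * 1022.7 * 9.81 * 3.4225
E = 4292.11 J/m^2

4292.11


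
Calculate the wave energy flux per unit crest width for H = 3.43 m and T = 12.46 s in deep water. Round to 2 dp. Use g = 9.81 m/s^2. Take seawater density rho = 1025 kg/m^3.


P = rho * g^2 * H^2 * T / (32 * pi)
P = 1025 * 9.81^2 * 3.43^2 * 12.46 / (32 * pi)
P = 1025 * 96.2361 * 11.7649 * 12.46 / 100.53096
P = 143836.24 W/m

143836.24


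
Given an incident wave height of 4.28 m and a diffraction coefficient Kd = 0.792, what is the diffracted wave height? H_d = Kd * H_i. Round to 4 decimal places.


H_d = Kd * H_i
H_d = 0.792 * 4.28
H_d = 3.3898 m

3.3898


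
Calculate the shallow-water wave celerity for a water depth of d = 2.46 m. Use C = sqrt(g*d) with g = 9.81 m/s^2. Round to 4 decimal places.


Using the shallow-water approximation:
C = sqrt(g * d) = sqrt(9.81 * 2.46)
C = sqrt(24.1326)
C = 4.9125 m/s

4.9125


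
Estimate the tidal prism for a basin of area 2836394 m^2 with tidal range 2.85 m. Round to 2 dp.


Tidal prism = Area * Tidal range
P = 2836394 * 2.85
P = 8083722.90 m^3

8083722.90


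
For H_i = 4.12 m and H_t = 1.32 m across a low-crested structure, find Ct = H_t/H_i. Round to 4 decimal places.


Ct = H_t / H_i
Ct = 1.32 / 4.12
Ct = 0.3204

0.3204


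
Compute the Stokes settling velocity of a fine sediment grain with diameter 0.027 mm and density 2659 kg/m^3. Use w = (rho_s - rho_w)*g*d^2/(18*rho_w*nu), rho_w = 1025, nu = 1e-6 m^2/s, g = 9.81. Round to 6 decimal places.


w = (rho_s - rho_w) * g * d^2 / (18 * rho_w * nu)
d = 0.027 mm = 0.000027 m
rho_s - rho_w = 2659 - 1025 = 1634
Numerator = 1634 * 9.81 * (0.000027)^2 = 0.000011685535
Denominator = 18 * 1025 * 1e-6 = 0.018450
w = 0.000633 m/s

0.000633


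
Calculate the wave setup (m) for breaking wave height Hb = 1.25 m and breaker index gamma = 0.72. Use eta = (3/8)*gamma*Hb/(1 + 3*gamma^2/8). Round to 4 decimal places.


eta = (3/8) * gamma * Hb / (1 + 3*gamma^2/8)
Numerator = (3/8) * 0.72 * 1.25 = 0.337500
Denominator = 1 + 3*0.72^2/8 = 1 + 0.194400 = 1.194400
eta = 0.337500 / 1.194400
eta = 0.2826 m

0.2826


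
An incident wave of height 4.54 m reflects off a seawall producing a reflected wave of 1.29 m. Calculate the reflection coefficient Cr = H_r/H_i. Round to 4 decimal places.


Cr = H_r / H_i
Cr = 1.29 / 4.54
Cr = 0.2841

0.2841


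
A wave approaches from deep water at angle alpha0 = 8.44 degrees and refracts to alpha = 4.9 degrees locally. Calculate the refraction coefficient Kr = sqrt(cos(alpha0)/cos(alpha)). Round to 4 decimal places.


Kr = sqrt(cos(alpha0) / cos(alpha))
cos(8.44) = 0.989170
cos(4.9) = 0.996345
Kr = sqrt(0.989170 / 0.996345)
Kr = sqrt(0.992798)
Kr = 0.9964

0.9964


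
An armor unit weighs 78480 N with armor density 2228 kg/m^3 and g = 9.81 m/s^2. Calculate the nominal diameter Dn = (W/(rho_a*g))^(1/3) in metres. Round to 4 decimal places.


V = W / (rho_a * g)
V = 78480 / (2228 * 9.81)
V = 78480 / 21856.68
V = 3.590664 m^3
Dn = V^(1/3) = 3.590664^(1/3)
Dn = 1.5313 m

1.5313


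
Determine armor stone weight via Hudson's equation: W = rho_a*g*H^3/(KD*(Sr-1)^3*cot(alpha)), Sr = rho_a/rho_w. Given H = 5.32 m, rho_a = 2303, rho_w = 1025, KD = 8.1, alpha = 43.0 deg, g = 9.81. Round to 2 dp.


Sr = rho_a / rho_w = 2303 / 1025 = 2.246829
(Sr - 1) = 1.246829
(Sr - 1)^3 = 1.938300
cot(43.0) = 1 / tan(43.0) = 1 / 0.932515 = 1.072369
Numerator = 2303 * 9.81 * 5.32^3 = 3401714.3512
Denominator = 8.1 * 1.938300 * 1.072369 = 16.836434
W = 3401714.3512 / 16.836434
W = 202044.82 N

202044.82


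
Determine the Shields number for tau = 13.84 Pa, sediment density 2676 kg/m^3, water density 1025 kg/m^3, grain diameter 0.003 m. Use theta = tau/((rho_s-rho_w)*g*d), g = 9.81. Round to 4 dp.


theta = tau / ((rho_s - rho_w) * g * d)
rho_s - rho_w = 2676 - 1025 = 1651
Denominator = 1651 * 9.81 * 0.003 = 48.588930
theta = 13.84 / 48.588930
theta = 0.2848

0.2848


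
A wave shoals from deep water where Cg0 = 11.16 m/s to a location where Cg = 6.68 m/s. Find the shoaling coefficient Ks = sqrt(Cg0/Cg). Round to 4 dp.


Ks = sqrt(Cg0 / Cg)
Ks = sqrt(11.16 / 6.68)
Ks = sqrt(1.6707)
Ks = 1.2925

1.2925


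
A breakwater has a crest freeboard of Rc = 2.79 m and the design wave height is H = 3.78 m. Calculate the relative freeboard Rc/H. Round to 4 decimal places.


Relative freeboard = Rc / H
= 2.79 / 3.78
= 0.7381

0.7381


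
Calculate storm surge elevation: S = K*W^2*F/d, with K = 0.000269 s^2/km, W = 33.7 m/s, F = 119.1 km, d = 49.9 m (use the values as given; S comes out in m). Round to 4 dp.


S = K * W^2 * F / d
W^2 = 33.7^2 = 1135.69
S = 0.000269 * 1135.69 * 119.1 / 49.9
Numerator = 0.000269 * 1135.69 * 119.1 = 36.385123
S = 36.385123 / 49.9 = 0.7292 m

0.7292


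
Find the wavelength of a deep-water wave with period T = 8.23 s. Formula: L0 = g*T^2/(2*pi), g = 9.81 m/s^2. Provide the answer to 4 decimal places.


L0 = g * T^2 / (2 * pi)
L0 = 9.81 * 8.23^2 / (2 * pi)
L0 = 9.81 * 67.7329 / 6.28319
L0 = 664.4597 / 6.28319
L0 = 105.7521 m

105.7521


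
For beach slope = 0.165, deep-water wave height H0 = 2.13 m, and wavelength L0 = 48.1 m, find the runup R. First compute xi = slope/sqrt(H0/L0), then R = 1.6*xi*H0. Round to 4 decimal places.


xi = slope / sqrt(H0/L0)
H0/L0 = 2.13/48.1 = 0.044283
sqrt(0.044283) = 0.210435
xi = 0.165 / 0.210435 = 0.784091
R = 1.6 * xi * H0 = 1.6 * 0.784091 * 2.13
R = 2.6722 m

2.6722


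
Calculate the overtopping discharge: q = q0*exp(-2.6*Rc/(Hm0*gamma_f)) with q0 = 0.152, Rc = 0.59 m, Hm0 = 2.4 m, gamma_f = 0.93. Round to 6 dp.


q = q0 * exp(-2.6 * Rc / (Hm0 * gamma_f))
Exponent = -2.6 * 0.59 / (2.4 * 0.93)
= -2.6 * 0.59 / 2.2320
= -0.687276
exp(-0.687276) = 0.502944
q = 0.152 * 0.502944
q = 0.076448 m^3/s/m

0.076448


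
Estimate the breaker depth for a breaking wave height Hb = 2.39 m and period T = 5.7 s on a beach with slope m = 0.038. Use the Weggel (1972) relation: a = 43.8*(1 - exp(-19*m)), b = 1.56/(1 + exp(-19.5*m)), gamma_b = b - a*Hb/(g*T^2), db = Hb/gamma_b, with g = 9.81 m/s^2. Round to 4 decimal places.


a = 43.8 * (1 - exp(-19 * m))
exp(-19 * 0.038) = exp(-0.7220) = 0.485780
a = 43.8 * (1 - 0.485780) = 22.522848
b = 1.56 / (1 + exp(-19.5 * m))
exp(-19.5 * 0.038) = exp(-0.7410) = 0.476637
b = 1.56 / (1 + 0.476637) = 1.056455
Hb / (g * T^2) = 2.39 / (9.81 * 5.7^2) = 2.39 / 318.7269 = 0.00749858
gamma_b = b - a * Hb/(g*T^2) = 1.056455 - 22.522848 * 0.00749858 = 0.887565
db = Hb / gamma_b = 2.39 / 0.887565
db = 2.6928 m

2.6928


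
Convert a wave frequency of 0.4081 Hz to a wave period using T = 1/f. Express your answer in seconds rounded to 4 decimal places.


T = 1 / f
T = 1 / 0.4081
T = 2.4504 s

2.4504


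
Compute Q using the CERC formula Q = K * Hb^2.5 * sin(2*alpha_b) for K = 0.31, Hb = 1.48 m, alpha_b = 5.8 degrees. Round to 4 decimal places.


Q = K * Hb^2.5 * sin(2 * alpha_b)
Hb^2.5 = 1.48^2.5 = 2.664737
sin(2 * 5.8) = sin(11.6) = 0.201078
Q = 0.31 * 2.664737 * 0.201078
Q = 0.1661 m^3/s

0.1661


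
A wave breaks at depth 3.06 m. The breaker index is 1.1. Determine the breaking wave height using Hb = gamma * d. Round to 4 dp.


Hb = gamma * d
Hb = 1.1 * 3.06
Hb = 3.3660 m

3.3660


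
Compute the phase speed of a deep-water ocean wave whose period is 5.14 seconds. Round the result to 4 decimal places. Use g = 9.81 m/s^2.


We use the deep-water celerity formula:
C = g * T / (2 * pi)
C = 9.81 * 5.14 / (2 * 3.14159...)
C = 50.423400 / 6.283185
C = 8.0251 m/s

8.0251


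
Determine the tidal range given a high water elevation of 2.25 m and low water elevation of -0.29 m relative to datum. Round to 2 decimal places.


Tidal range = High water - Low water
Tidal range = 2.25 - (-0.29)
Tidal range = 2.54 m

2.54


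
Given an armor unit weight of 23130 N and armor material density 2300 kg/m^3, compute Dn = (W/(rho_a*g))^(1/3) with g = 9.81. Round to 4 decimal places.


V = W / (rho_a * g)
V = 23130 / (2300 * 9.81)
V = 23130 / 22563.00
V = 1.025130 m^3
Dn = V^(1/3) = 1.025130^(1/3)
Dn = 1.0083 m

1.0083


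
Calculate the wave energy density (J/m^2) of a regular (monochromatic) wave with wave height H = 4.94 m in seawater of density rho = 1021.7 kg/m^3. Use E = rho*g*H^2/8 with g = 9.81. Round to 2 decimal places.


E = (1/8) * rho * g * H^2
E = (1/8) * 1021.7 * 9.81 * 4.94^2
E = 0.125 * 1021.7 * 9.81 * 24.4036
E = 30574.29 J/m^2

30574.29


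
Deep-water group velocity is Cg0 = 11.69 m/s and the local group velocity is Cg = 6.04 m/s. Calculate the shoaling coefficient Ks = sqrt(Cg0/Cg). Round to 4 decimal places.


Ks = sqrt(Cg0 / Cg)
Ks = sqrt(11.69 / 6.04)
Ks = sqrt(1.9354)
Ks = 1.3912

1.3912


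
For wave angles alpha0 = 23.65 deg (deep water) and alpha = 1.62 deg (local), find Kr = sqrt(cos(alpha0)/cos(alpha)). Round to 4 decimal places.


Kr = sqrt(cos(alpha0) / cos(alpha))
cos(23.65) = 0.916013
cos(1.62) = 0.999600
Kr = sqrt(0.916013 / 0.999600)
Kr = sqrt(0.916379)
Kr = 0.9573

0.9573


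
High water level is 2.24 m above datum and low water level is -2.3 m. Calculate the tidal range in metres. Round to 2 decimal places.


Tidal range = High water - Low water
Tidal range = 2.24 - (-2.3)
Tidal range = 4.54 m

4.54


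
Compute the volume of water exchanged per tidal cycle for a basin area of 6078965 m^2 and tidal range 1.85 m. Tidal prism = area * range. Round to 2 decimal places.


Tidal prism = Area * Tidal range
P = 6078965 * 1.85
P = 11246085.25 m^3

11246085.25


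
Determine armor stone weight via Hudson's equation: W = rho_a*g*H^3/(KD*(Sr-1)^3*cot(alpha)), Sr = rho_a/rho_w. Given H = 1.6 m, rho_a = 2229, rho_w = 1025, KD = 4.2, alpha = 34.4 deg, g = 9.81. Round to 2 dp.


Sr = rho_a / rho_w = 2229 / 1025 = 2.174634
(Sr - 1) = 1.174634
(Sr - 1)^3 = 1.620720
cot(34.4) = 1 / tan(34.4) = 1 / 0.684714 = 1.460463
Numerator = 2229 * 9.81 * 1.6^3 = 89565.1430
Denominator = 4.2 * 1.620720 * 1.460463 = 9.941405
W = 89565.1430 / 9.941405
W = 9009.30 N

9009.30


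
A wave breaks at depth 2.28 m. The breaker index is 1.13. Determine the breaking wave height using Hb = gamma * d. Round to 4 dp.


Hb = gamma * d
Hb = 1.13 * 2.28
Hb = 2.5764 m

2.5764


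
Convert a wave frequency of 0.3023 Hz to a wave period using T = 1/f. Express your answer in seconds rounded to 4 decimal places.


T = 1 / f
T = 1 / 0.3023
T = 3.3080 s

3.3080


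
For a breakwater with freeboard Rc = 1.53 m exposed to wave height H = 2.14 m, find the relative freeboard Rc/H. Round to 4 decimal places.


Relative freeboard = Rc / H
= 1.53 / 2.14
= 0.7150

0.7150


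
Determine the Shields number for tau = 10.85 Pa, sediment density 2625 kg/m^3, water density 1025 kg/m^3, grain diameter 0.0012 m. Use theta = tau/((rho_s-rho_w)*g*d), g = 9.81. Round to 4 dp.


theta = tau / ((rho_s - rho_w) * g * d)
rho_s - rho_w = 2625 - 1025 = 1600
Denominator = 1600 * 9.81 * 0.0012 = 18.835200
theta = 10.85 / 18.835200
theta = 0.5760

0.5760


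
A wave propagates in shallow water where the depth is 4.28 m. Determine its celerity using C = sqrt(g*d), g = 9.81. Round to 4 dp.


Using the shallow-water approximation:
C = sqrt(g * d) = sqrt(9.81 * 4.28)
C = sqrt(41.9868)
C = 6.4797 m/s

6.4797


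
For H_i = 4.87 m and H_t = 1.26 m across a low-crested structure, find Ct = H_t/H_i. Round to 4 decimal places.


Ct = H_t / H_i
Ct = 1.26 / 4.87
Ct = 0.2587

0.2587


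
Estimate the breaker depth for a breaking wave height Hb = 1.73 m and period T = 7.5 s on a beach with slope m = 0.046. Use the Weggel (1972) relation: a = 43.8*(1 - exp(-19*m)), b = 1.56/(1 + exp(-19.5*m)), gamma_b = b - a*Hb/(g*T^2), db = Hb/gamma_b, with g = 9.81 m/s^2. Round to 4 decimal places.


a = 43.8 * (1 - exp(-19 * m))
exp(-19 * 0.046) = exp(-0.8740) = 0.417279
a = 43.8 * (1 - 0.417279) = 25.523176
b = 1.56 / (1 + exp(-19.5 * m))
exp(-19.5 * 0.046) = exp(-0.8970) = 0.407791
b = 1.56 / (1 + 0.407791) = 1.108119
Hb / (g * T^2) = 1.73 / (9.81 * 7.5^2) = 1.73 / 551.8125 = 0.00313512
gamma_b = b - a * Hb/(g*T^2) = 1.108119 - 25.523176 * 0.00313512 = 1.028101
db = Hb / gamma_b = 1.73 / 1.028101
db = 1.6827 m

1.6827


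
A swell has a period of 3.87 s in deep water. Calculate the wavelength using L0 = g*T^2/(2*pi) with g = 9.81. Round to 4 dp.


L0 = g * T^2 / (2 * pi)
L0 = 9.81 * 3.87^2 / (2 * pi)
L0 = 9.81 * 14.9769 / 6.28319
L0 = 146.9234 / 6.28319
L0 = 23.3836 m

23.3836


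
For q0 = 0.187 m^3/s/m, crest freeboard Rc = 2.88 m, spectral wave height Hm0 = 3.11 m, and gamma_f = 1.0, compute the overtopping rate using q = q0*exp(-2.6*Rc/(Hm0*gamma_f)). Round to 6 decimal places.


q = q0 * exp(-2.6 * Rc / (Hm0 * gamma_f))
Exponent = -2.6 * 2.88 / (3.11 * 1.0)
= -2.6 * 2.88 / 3.1100
= -2.407717
exp(-2.407717) = 0.090021
q = 0.187 * 0.090021
q = 0.016834 m^3/s/m

0.016834


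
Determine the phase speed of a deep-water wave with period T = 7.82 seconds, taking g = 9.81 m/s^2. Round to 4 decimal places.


We use the deep-water celerity formula:
C = g * T / (2 * pi)
C = 9.81 * 7.82 / (2 * 3.14159...)
C = 76.714200 / 6.283185
C = 12.2094 m/s

12.2094


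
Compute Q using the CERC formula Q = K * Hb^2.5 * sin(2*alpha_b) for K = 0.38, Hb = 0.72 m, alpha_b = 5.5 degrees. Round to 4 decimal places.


Q = K * Hb^2.5 * sin(2 * alpha_b)
Hb^2.5 = 0.72^2.5 = 0.439877
sin(2 * 5.5) = sin(11.0) = 0.190809
Q = 0.38 * 0.439877 * 0.190809
Q = 0.0319 m^3/s

0.0319


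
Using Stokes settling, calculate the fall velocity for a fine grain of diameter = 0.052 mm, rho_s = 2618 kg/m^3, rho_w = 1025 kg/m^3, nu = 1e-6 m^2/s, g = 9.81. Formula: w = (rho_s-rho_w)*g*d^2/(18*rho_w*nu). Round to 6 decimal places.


w = (rho_s - rho_w) * g * d^2 / (18 * rho_w * nu)
d = 0.052 mm = 0.000052 m
rho_s - rho_w = 2618 - 1025 = 1593
Numerator = 1593 * 9.81 * (0.000052)^2 = 0.000042256300
Denominator = 18 * 1025 * 1e-6 = 0.018450
w = 0.002290 m/s

0.002290


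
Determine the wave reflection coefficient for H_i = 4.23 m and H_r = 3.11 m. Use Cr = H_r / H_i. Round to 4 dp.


Cr = H_r / H_i
Cr = 3.11 / 4.23
Cr = 0.7352

0.7352


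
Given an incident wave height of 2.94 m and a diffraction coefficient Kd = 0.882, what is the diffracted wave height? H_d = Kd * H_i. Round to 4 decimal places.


H_d = Kd * H_i
H_d = 0.882 * 2.94
H_d = 2.5931 m

2.5931


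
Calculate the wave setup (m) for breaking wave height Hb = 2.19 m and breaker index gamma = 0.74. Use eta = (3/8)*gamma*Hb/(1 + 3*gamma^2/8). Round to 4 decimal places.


eta = (3/8) * gamma * Hb / (1 + 3*gamma^2/8)
Numerator = (3/8) * 0.74 * 2.19 = 0.607725
Denominator = 1 + 3*0.74^2/8 = 1 + 0.205350 = 1.205350
eta = 0.607725 / 1.205350
eta = 0.5042 m

0.5042


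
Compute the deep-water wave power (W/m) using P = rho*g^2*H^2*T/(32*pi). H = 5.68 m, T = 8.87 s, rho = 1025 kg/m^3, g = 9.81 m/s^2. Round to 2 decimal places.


P = rho * g^2 * H^2 * T / (32 * pi)
P = 1025 * 9.81^2 * 5.68^2 * 8.87 / (32 * pi)
P = 1025 * 96.2361 * 32.2624 * 8.87 / 100.53096
P = 280790.44 W/m

280790.44


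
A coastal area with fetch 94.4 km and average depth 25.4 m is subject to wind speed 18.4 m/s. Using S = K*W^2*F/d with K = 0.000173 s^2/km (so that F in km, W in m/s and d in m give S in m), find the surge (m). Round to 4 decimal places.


S = K * W^2 * F / d
W^2 = 18.4^2 = 338.56
S = 0.000173 * 338.56 * 94.4 / 25.4
Numerator = 0.000173 * 338.56 * 94.4 = 5.529091
S = 5.529091 / 25.4 = 0.2177 m

0.2177


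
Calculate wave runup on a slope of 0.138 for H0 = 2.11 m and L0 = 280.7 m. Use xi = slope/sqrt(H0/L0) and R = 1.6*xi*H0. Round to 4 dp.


xi = slope / sqrt(H0/L0)
H0/L0 = 2.11/280.7 = 0.007517
sqrt(0.007517) = 0.086700
xi = 0.138 / 0.086700 = 1.591692
R = 1.6 * xi * H0 = 1.6 * 1.591692 * 2.11
R = 5.3736 m

5.3736
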